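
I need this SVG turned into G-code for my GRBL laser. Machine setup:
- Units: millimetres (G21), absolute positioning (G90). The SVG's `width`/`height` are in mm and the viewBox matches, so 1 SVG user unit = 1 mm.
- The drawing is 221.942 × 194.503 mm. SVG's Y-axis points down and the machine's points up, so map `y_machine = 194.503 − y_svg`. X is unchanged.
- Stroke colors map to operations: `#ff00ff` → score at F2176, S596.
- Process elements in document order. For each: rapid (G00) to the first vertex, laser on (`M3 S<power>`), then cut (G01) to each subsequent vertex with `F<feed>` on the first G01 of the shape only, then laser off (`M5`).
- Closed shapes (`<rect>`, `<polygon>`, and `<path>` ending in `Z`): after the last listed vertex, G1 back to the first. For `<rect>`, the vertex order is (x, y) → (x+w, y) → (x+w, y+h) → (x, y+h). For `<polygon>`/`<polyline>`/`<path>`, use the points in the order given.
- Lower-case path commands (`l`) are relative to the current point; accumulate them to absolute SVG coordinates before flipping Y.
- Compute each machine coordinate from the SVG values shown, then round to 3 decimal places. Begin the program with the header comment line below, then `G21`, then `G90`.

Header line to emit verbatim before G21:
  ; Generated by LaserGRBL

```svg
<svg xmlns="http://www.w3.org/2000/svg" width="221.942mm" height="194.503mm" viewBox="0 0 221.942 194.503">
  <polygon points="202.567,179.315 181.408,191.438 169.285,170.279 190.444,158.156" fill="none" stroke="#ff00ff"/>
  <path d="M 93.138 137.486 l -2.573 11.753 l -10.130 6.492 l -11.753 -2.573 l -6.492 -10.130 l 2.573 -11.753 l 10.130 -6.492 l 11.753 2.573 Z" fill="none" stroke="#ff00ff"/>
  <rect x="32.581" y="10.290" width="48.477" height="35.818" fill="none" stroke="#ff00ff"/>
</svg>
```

viewBox `0 0 221.942 194.503` with mm width/height → 1 unit = 1 mm. Flip: y_m = 194.503 − y_svg.

**Shape 1** — `<polygon>` regular polygon, stroke `#ff00ff` → score (S596, F2176). Machine vertices: (202.567,15.188) → (181.408,3.065) → (169.285,24.224) → (190.444,36.347) → (202.567,15.188). Closed: final G1 returns to the first vertex.

**Shape 2** — `<path>` regular polygon, stroke `#ff00ff` → score (S596, F2176). Machine vertices: (93.138,57.017) → (90.565,45.264) → (80.435,38.772) → (68.682,41.345) → (62.190,51.475) → (64.763,63.228) → (74.893,69.720) → (86.646,67.147) → (93.138,57.017). Closed: final G1 returns to the first vertex.

**Shape 3** — `<rect>` rectangle, stroke `#ff00ff` → score (S596, F2176). Machine vertices: (32.581,184.213) → (81.058,184.213) → (81.058,148.395) → (32.581,148.395) → (32.581,184.213). Closed: final G1 returns to the first vertex.

; Generated by LaserGRBL
G21
G90
G00 X202.567 Y15.188
M3 S596
G01 X181.408 Y3.065 F2176
G01 X169.285 Y24.224
G01 X190.444 Y36.347
G01 X202.567 Y15.188
M5
G00 X93.138 Y57.017
M3 S596
G01 X90.565 Y45.264 F2176
G01 X80.435 Y38.772
G01 X68.682 Y41.345
G01 X62.190 Y51.475
G01 X64.763 Y63.228
G01 X74.893 Y69.720
G01 X86.646 Y67.147
G01 X93.138 Y57.017
M5
G00 X32.581 Y184.213
M3 S596
G01 X81.058 Y184.213 F2176
G01 X81.058 Y148.395
G01 X32.581 Y148.395
G01 X32.581 Y184.213
M5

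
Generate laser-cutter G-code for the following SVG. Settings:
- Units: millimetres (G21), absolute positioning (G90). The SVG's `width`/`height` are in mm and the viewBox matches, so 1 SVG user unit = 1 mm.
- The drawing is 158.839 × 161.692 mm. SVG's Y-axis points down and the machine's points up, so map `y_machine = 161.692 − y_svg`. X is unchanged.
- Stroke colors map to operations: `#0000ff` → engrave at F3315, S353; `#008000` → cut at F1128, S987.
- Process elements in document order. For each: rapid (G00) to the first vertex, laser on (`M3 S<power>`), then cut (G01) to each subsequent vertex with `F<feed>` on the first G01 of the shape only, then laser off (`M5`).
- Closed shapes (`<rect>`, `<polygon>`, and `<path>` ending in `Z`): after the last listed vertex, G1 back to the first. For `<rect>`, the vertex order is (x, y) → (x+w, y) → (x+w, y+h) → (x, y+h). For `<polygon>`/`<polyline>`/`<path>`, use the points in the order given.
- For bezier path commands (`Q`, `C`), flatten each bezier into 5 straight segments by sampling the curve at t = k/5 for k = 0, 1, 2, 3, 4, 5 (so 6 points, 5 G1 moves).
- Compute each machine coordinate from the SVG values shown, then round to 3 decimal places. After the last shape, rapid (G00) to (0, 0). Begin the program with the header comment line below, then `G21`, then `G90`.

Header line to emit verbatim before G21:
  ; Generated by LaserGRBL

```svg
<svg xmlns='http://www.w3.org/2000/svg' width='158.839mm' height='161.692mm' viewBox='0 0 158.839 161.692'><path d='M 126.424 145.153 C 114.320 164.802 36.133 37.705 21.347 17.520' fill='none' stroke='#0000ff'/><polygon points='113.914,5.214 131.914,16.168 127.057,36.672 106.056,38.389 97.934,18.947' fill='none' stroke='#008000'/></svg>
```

; Generated by LaserGRBL
G21
G90
G00 X126.424 Y16.539
M3 S353
G01 X112.268 Y20.330 F3315
G01 X88.466 Y47.164
G01 X61.236 Y84.866
G01 X36.791 Y121.261
G01 X21.347 Y144.172
M5
G00 X113.914 Y156.478
M3 S987
G01 X131.914 Y145.524 F1128
G01 X127.057 Y125.020
G01 X106.056 Y123.303
G01 X97.934 Y142.745
G01 X113.914 Y156.478
M5
G00 X0.000 Y0.000

1 u = 1 mm; y_m = 161.692 − y.

[1] `<path>` cubic bezier, #0000ff→engrave S353 F3315: (126.424,16.539) → (112.268,20.330) → (88.466,47.164) → (61.236,84.866) → (36.791,121.261) → (21.347,144.172)

[2] `<polygon>` regular polygon, #008000→cut S987 F1128: (113.914,156.478) → (131.914,145.524) → (127.057,125.020) → (106.056,123.303) → (97.934,142.745) → (113.914,156.478) (closed)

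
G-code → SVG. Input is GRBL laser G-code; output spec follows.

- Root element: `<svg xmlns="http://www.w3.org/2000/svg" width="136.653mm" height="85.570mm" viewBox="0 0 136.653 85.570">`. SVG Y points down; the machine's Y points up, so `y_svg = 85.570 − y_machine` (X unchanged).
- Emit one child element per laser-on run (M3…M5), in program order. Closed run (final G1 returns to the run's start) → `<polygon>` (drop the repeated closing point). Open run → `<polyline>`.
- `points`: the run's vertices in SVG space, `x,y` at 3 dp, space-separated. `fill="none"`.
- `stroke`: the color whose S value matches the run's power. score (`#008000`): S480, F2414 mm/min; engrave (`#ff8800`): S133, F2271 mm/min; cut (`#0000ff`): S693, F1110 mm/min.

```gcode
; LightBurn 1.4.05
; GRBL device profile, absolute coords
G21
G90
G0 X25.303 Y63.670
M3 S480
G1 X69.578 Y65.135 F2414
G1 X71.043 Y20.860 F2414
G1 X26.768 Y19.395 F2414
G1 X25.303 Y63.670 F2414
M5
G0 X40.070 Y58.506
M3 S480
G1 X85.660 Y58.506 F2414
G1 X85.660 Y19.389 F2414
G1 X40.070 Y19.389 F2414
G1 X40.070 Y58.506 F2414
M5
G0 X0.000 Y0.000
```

<svg xmlns="http://www.w3.org/2000/svg" width="136.653mm" height="85.570mm" viewBox="0 0 136.653 85.570">
  <polygon points="25.303,21.900 69.578,20.435 71.043,64.710 26.768,66.175" fill="none" stroke="#008000"/>
  <polygon points="40.070,27.064 85.660,27.064 85.660,66.181 40.070,66.181" fill="none" stroke="#008000"/>
</svg>

Machine Y-up, SVG Y-down with viewBox height 85.570, so y_svg = 85.570 − y_machine; X carries over. Every run uses S480, so all elements get stroke `#008000` (score).

Run 1: The run returns to its start, so emit a `<polygon>` with points (Y-flipped): 25.303,21.900 69.578,20.435 71.043,64.710 26.768,66.175.

Run 2: The run returns to its start, so emit a `<polygon>` with points (Y-flipped): 40.070,27.064 85.660,27.064 85.660,66.181 40.070,66.181.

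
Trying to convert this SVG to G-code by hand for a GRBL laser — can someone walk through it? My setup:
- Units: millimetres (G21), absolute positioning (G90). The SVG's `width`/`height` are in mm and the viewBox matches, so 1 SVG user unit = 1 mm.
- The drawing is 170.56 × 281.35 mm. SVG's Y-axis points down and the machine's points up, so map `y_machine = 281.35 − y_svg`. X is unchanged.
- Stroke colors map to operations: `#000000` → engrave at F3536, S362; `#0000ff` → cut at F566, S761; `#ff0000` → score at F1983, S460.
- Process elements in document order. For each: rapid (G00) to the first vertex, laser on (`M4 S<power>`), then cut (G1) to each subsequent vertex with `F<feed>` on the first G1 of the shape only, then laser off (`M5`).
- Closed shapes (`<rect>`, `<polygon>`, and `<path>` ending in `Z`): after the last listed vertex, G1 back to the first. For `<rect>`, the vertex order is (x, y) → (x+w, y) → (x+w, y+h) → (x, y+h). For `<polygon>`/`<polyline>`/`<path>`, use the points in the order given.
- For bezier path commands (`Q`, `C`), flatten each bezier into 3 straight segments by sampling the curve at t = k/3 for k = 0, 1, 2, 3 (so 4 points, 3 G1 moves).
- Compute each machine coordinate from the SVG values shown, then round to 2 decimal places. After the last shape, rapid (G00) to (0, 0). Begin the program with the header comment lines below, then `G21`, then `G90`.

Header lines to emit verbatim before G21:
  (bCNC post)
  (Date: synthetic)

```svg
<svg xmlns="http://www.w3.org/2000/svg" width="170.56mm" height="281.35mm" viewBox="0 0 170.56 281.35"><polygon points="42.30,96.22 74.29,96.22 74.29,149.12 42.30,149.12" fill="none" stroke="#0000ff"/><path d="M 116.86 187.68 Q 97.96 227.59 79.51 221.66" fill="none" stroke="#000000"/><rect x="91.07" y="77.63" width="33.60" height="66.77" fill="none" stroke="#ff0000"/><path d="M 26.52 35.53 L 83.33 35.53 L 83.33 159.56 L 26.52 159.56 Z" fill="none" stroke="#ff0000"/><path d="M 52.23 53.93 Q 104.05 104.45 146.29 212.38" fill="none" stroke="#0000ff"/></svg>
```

(bCNC post)
(Date: synthetic)
G21
G90
G00 X42.30 Y185.13
M4 S761
G1 X74.29 Y185.13 F566
G1 X74.29 Y132.23
G1 X42.30 Y132.23
G1 X42.30 Y185.13
M5
G00 X116.86 Y93.67
M4 S362
G1 X104.31 Y72.16 F3536
G1 X91.86 Y60.83
G1 X79.51 Y59.69
M5
G00 X91.07 Y203.72
M4 S460
G1 X124.67 Y203.72 F1983
G1 X124.67 Y136.95
G1 X91.07 Y136.95
G1 X91.07 Y203.72
M5
G00 X26.52 Y245.82
M4 S460
G1 X83.33 Y245.82 F1983
G1 X83.33 Y121.79
G1 X26.52 Y121.79
G1 X26.52 Y245.82
M5
G00 X52.23 Y227.42
M4 S761
G1 X85.71 Y187.36 F566
G1 X117.07 Y134.54
G1 X146.29 Y68.97
M5
G00 X0.00 Y0.00

viewBox `0 0 170.56 281.35` with mm width/height → 1 unit = 1 mm. Flip: y_m = 281.35 − y_svg.

**Shape 1** — `<polygon>` rectangle, stroke `#0000ff` → cut (S761, F566). Machine vertices: (42.30,185.13) → (74.29,185.13) → (74.29,132.23) → (42.30,132.23) → (42.30,185.13). Closed: final G1 returns to the first vertex.

**Shape 2** — `<path>` quadratic bezier, stroke `#000000` → engrave (S362, F3536). Control points (SVG): P0=(116.86,187.68), P1=(97.96,227.59), P2=(79.51,221.66); sampled at t=k/3. Machine vertices: (116.86,93.67) → (104.31,72.16) → (91.86,60.83) → (79.51,59.69). Open path.

**Shape 3** — `<rect>` rectangle, stroke `#ff0000` → score (S460, F1983). Machine vertices: (91.07,203.72) → (124.67,203.72) → (124.67,136.95) → (91.07,136.95) → (91.07,203.72). Closed: final G1 returns to the first vertex.

**Shape 4** — `<path>` rectangle, stroke `#ff0000` → score (S460, F1983). Machine vertices: (26.52,245.82) → (83.33,245.82) → (83.33,121.79) → (26.52,121.79) → (26.52,245.82). Closed: final G1 returns to the first vertex.

**Shape 5** — `<path>` quadratic bezier, stroke `#0000ff` → cut (S761, F566). Control points (SVG): P0=(52.23,53.93), P1=(104.05,104.45), P2=(146.29,212.38); sampled at t=k/3. Machine vertices: (52.23,227.42) → (85.71,187.36) → (117.07,134.54) → (146.29,68.97). Open path.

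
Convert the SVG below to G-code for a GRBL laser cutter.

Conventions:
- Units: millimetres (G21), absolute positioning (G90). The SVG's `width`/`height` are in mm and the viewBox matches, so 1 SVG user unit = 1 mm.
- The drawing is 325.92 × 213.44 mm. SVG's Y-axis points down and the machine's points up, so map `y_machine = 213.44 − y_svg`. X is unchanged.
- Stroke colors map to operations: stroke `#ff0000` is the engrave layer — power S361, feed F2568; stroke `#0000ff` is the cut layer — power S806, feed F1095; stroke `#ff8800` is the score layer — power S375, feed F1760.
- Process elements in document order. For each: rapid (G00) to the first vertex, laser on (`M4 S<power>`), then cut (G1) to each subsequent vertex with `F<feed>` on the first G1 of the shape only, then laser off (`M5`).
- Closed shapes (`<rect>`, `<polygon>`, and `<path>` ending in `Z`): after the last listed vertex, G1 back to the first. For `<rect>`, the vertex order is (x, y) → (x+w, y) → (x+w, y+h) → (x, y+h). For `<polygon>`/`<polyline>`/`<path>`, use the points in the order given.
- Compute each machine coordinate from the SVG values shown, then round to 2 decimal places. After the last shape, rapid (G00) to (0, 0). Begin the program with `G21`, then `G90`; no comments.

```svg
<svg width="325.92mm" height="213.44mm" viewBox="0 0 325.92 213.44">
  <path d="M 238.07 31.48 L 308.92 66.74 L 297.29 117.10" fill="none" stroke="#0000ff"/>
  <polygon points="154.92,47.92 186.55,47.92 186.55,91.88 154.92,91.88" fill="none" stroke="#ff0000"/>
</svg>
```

Since the viewBox matches the mm dimensions, user units are millimetres directly. The only transform is the Y-flip y_m = 213.44 − y_svg.

Shape 1 is a open polyline drawn with `<path>`. Its stroke #0000ff means cut at S806, F1095. After flipping Y the toolpath is (238.07,181.96) → (308.92,146.70) → (297.29,96.34).

Shape 2 is a rectangle drawn with `<polygon>`. Its stroke #ff0000 means engrave at S361, F2568. After flipping Y the toolpath is (154.92,165.52) → (186.55,165.52) → (186.55,121.56) → (154.92,121.56) → (154.92,165.52), returning to the start.

G21
G90
G00 X238.07 Y181.96
M4 S806
G1 X308.92 Y146.70 F1095
G1 X297.29 Y96.34
M5
G00 X154.92 Y165.52
M4 S361
G1 X186.55 Y165.52 F2568
G1 X186.55 Y121.56
G1 X154.92 Y121.56
G1 X154.92 Y165.52
M5
G00 X0.00 Y0.00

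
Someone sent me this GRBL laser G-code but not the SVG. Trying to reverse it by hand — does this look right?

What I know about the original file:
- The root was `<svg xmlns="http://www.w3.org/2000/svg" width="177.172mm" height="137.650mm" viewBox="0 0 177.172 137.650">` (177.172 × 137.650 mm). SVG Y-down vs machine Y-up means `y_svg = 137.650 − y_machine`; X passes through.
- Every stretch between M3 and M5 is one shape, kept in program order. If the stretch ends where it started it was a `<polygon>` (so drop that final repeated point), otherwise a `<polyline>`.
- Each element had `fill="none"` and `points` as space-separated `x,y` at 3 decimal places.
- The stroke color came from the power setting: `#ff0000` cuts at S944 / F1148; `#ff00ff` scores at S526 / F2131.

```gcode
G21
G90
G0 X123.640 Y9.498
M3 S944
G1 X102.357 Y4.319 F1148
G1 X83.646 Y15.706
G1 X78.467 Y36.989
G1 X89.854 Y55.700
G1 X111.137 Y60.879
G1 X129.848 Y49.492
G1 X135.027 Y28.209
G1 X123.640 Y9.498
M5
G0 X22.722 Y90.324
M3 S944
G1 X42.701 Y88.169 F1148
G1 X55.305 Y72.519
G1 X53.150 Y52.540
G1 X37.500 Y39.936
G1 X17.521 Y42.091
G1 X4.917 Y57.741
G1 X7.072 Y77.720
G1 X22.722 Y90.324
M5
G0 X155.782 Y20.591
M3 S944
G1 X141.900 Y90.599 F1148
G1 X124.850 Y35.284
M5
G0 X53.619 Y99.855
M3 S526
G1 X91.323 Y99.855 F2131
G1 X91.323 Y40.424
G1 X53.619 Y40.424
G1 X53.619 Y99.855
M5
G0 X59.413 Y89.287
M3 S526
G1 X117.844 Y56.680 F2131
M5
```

Each laser-on run becomes one SVG element. Flip Y back into SVG space with y_svg = 137.650 − y_machine.

Run 1: the run's S944 means `#ff0000` (cut). The run returns to its start, so emit a `<polygon>` with points (Y-flipped): 123.640,128.152 102.357,133.331 83.646,121.944 78.467,100.661 89.854,81.950 111.137,76.771 129.848,88.158 135.027,109.441.

Run 2: the run's S944 means `#ff0000` (cut). The run returns to its start, so emit a `<polygon>` with points (Y-flipped): 22.722,47.326 42.701,49.481 55.305,65.131 53.150,85.110 37.500,97.714 17.521,95.559 4.917,79.909 7.072,59.930.

Run 3: power S944 maps to stroke `#ff0000` (cut). The run is open, so emit a `<polyline>` with points (Y-flipped): 155.782,117.059 141.900,47.051 124.850,102.366.

Run 4: power S526 maps to stroke `#ff00ff` (score). The run returns to its start, so emit a `<polygon>` with points (Y-flipped): 53.619,37.795 91.323,37.795 91.323,97.226 53.619,97.226.

Run 5: the run's S526 means `#ff00ff` (score). The run is open, so emit a `<polyline>` with points (Y-flipped): 59.413,48.363 117.844,80.970.

<svg xmlns="http://www.w3.org/2000/svg" width="177.172mm" height="137.650mm" viewBox="0 0 177.172 137.650">
  <polygon points="123.640,128.152 102.357,133.331 83.646,121.944 78.467,100.661 89.854,81.950 111.137,76.771 129.848,88.158 135.027,109.441" fill="none" stroke="#ff0000"/>
  <polygon points="22.722,47.326 42.701,49.481 55.305,65.131 53.150,85.110 37.500,97.714 17.521,95.559 4.917,79.909 7.072,59.930" fill="none" stroke="#ff0000"/>
  <polyline points="155.782,117.059 141.900,47.051 124.850,102.366" fill="none" stroke="#ff0000"/>
  <polygon points="53.619,37.795 91.323,37.795 91.323,97.226 53.619,97.226" fill="none" stroke="#ff00ff"/>
  <polyline points="59.413,48.363 117.844,80.970" fill="none" stroke="#ff00ff"/>
</svg>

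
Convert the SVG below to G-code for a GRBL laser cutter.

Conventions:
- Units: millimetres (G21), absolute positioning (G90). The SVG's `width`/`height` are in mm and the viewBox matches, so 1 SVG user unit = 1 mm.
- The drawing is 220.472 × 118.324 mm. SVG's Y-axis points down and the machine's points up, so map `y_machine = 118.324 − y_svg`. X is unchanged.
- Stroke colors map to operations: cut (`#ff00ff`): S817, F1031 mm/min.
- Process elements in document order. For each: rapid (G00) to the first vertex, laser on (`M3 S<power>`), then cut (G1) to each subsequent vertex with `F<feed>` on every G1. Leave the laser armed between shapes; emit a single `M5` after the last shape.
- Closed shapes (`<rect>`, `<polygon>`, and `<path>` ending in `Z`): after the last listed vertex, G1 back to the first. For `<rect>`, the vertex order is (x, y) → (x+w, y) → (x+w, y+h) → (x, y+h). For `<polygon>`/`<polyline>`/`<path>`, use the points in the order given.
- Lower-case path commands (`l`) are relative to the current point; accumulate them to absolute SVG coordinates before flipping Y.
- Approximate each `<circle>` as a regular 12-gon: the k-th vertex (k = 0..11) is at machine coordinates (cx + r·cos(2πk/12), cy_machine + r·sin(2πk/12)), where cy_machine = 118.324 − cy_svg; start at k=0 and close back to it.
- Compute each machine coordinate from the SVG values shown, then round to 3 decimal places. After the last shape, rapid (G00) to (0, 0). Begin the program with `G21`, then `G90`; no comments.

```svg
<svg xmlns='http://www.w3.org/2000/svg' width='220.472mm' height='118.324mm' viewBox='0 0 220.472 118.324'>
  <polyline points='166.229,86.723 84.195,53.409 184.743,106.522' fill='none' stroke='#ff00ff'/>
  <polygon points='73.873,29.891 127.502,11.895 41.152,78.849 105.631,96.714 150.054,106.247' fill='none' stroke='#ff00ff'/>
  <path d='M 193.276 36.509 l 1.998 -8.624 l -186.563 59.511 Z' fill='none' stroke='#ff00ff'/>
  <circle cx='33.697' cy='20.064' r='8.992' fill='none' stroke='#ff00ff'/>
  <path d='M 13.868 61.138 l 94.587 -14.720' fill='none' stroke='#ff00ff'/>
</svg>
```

viewBox `0 0 220.472 118.324` with mm width/height → 1 unit = 1 mm. Flip: y_m = 118.324 − y_svg.

**Shape 1** — `<polyline>` open polyline, stroke `#ff00ff` → cut (S817, F1031). Machine vertices: (166.229,31.601) → (84.195,64.915) → (184.743,11.802). Open path.

**Shape 2** — `<polygon>` closed polygon, stroke `#ff00ff` → cut (S817, F1031). Machine vertices: (73.873,88.433) → (127.502,106.429) → (41.152,39.475) → (105.631,21.610) → (150.054,12.077) → (73.873,88.433). Closed: final G1 returns to the first vertex.

**Shape 3** — `<path>` closed polygon, stroke `#ff00ff` → cut (S817, F1031). Machine vertices: (193.276,81.815) → (195.274,90.439) → (8.711,30.928) → (193.276,81.815). Closed: final G1 returns to the first vertex.

**Shape 4** — `<circle>` circle, stroke `#ff00ff` → cut (S817, F1031). Machine vertices: (42.689,98.260) → (41.484,102.756) → (38.193,106.047) → (33.697,107.252) → (29.201,106.047) → (25.910,102.756) → (24.705,98.260) → (25.910,93.764) → (29.201,90.473) → (33.697,89.268) → (38.193,90.473) → (41.484,93.764) → (42.689,98.260). Closed: final G1 returns to the first vertex.

**Shape 5** — `<path>` line segment, stroke `#ff00ff` → cut (S817, F1031). Machine vertices: (13.868,57.186) → (108.455,71.906). Open path.

G21
G90
G00 X166.229 Y31.601
M3 S817
G1 X84.195 Y64.915 F1031
G1 X184.743 Y11.802 F1031
G00 X73.873 Y88.433
M3 S817
G1 X127.502 Y106.429 F1031
G1 X41.152 Y39.475 F1031
G1 X105.631 Y21.610 F1031
G1 X150.054 Y12.077 F1031
G1 X73.873 Y88.433 F1031
G00 X193.276 Y81.815
M3 S817
G1 X195.274 Y90.439 F1031
G1 X8.711 Y30.928 F1031
G1 X193.276 Y81.815 F1031
G00 X42.689 Y98.260
M3 S817
G1 X41.484 Y102.756 F1031
G1 X38.193 Y106.047 F1031
G1 X33.697 Y107.252 F1031
G1 X29.201 Y106.047 F1031
G1 X25.910 Y102.756 F1031
G1 X24.705 Y98.260 F1031
G1 X25.910 Y93.764 F1031
G1 X29.201 Y90.473 F1031
G1 X33.697 Y89.268 F1031
G1 X38.193 Y90.473 F1031
G1 X41.484 Y93.764 F1031
G1 X42.689 Y98.260 F1031
G00 X13.868 Y57.186
M3 S817
G1 X108.455 Y71.906 F1031
M5
G00 X0.000 Y0.000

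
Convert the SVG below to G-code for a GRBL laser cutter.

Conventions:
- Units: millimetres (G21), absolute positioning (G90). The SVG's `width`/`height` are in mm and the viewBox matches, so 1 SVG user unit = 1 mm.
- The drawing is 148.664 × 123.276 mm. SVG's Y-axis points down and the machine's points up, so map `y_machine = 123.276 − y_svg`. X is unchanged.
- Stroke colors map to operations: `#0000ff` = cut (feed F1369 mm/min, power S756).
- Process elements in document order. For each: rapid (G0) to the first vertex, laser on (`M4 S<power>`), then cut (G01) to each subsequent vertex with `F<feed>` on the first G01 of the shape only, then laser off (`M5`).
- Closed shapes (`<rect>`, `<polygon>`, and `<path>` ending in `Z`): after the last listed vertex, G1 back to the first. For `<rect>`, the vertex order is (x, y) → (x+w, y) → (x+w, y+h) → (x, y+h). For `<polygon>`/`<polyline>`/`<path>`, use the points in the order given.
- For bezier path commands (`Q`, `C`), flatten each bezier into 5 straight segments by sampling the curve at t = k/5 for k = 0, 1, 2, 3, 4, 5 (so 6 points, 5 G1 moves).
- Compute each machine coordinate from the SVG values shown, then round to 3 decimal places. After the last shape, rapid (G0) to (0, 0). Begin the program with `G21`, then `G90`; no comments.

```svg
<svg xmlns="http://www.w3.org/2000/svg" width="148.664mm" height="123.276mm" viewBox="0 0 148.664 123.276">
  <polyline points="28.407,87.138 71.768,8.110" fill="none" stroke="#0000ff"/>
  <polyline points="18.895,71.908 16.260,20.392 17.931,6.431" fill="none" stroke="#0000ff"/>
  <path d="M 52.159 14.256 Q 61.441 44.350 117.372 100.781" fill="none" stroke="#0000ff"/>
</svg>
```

G21
G90
G0 X28.407 Y36.138
M4 S756
G01 X71.768 Y115.166 F1369
M5
G0 X18.895 Y51.368
M4 S756
G01 X16.260 Y102.884 F1369
G01 X17.931 Y116.845
M5
G0 X52.159 Y109.020
M4 S756
G01 X57.738 Y95.929 F1369
G01 X67.048 Y80.731
G01 X80.091 Y63.426
G01 X96.866 Y44.014
G01 X117.372 Y22.495
M5
G0 X0.000 Y0.000

1 u = 1 mm; y_m = 123.276 − y.

[1] `<polyline>` line segment, #0000ff→cut S756 F1369: (28.407,36.138) → (71.768,115.166)

[2] `<polyline>` open polyline, #0000ff→cut S756 F1369: (18.895,51.368) → (16.260,102.884) → (17.931,116.845)

[3] `<path>` quadratic bezier, #0000ff→cut S756 F1369: (52.159,109.020) → (57.738,95.929) → (67.048,80.731) → (80.091,63.426) → (96.866,44.014) → (117.372,22.495)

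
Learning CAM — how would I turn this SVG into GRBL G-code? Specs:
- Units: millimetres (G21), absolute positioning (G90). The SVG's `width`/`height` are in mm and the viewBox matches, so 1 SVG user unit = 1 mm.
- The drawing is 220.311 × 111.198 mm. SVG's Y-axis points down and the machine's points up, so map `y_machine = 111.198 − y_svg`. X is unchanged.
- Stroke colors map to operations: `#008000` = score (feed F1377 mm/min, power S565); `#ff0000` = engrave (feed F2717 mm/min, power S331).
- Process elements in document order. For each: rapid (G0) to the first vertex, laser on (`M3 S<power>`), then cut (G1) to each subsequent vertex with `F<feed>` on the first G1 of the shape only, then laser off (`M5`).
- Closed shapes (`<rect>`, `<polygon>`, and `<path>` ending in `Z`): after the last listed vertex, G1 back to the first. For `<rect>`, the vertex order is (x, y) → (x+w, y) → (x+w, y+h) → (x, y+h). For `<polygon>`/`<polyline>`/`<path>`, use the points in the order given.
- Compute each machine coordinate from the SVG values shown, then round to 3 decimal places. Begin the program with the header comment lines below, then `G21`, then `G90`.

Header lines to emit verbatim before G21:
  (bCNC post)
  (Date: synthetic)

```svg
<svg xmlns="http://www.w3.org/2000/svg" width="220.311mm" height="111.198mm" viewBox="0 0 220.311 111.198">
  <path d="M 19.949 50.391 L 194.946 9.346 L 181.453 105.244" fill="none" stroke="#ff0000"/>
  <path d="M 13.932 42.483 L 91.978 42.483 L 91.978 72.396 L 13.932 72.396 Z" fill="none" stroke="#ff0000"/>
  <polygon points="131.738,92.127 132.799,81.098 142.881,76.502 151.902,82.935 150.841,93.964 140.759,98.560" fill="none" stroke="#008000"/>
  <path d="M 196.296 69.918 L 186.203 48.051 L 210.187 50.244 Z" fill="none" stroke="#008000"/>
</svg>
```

1 u = 1 mm; y_m = 111.198 − y.

[1] `<path>` open polyline, #ff0000→engrave S331 F2717: (19.949,60.807) → (194.946,101.852) → (181.453,5.954)

[2] `<path>` rectangle, #ff0000→engrave S331 F2717: (13.932,68.715) → (91.978,68.715) → (91.978,38.802) → (13.932,38.802) → (13.932,68.715) (closed)

[3] `<polygon>` regular polygon, #008000→score S565 F1377: (131.738,19.071) → (132.799,30.100) → (142.881,34.696) → (151.902,28.263) → (150.841,17.234) → (140.759,12.638) → (131.738,19.071) (closed)

[4] `<path>` regular polygon, #008000→score S565 F1377: (196.296,41.280) → (186.203,63.147) → (210.187,60.954) → (196.296,41.280) (closed)

(bCNC post)
(Date: synthetic)
G21
G90
G0 X19.949 Y60.807
M3 S331
G1 X194.946 Y101.852 F2717
G1 X181.453 Y5.954
M5
G0 X13.932 Y68.715
M3 S331
G1 X91.978 Y68.715 F2717
G1 X91.978 Y38.802
G1 X13.932 Y38.802
G1 X13.932 Y68.715
M5
G0 X131.738 Y19.071
M3 S565
G1 X132.799 Y30.100 F1377
G1 X142.881 Y34.696
G1 X151.902 Y28.263
G1 X150.841 Y17.234
G1 X140.759 Y12.638
G1 X131.738 Y19.071
M5
G0 X196.296 Y41.280
M3 S565
G1 X186.203 Y63.147 F1377
G1 X210.187 Y60.954
G1 X196.296 Y41.280
M5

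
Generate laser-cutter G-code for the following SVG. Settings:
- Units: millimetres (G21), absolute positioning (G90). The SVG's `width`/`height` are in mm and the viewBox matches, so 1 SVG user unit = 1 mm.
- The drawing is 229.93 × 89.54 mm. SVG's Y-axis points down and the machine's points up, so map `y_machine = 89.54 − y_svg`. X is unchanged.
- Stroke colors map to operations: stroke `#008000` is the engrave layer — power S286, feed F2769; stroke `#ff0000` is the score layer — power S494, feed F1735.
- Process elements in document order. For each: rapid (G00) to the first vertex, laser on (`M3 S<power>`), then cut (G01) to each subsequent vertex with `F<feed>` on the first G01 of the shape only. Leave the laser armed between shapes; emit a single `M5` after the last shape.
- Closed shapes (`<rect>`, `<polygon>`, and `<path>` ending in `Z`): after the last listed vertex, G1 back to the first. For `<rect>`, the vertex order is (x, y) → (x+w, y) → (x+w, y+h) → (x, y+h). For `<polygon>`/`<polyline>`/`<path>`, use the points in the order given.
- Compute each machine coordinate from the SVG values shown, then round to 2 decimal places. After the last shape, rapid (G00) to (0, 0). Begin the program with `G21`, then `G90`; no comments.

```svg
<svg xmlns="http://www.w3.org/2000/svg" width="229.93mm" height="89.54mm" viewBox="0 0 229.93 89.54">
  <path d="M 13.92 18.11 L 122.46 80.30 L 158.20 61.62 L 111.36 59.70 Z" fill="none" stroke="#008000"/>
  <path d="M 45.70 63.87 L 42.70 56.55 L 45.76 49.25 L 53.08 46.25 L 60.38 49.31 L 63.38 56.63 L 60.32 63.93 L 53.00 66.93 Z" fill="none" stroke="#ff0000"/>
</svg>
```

viewBox `0 0 229.93 89.54` with mm width/height → 1 unit = 1 mm. Flip: y_m = 89.54 − y_svg.

**Shape 1** — `<path>` closed polygon, stroke `#008000` → engrave (S286, F2769). Machine vertices: (13.92,71.43) → (122.46,9.24) → (158.20,27.92) → (111.36,29.84) → (13.92,71.43). Closed: final G1 returns to the first vertex.

**Shape 2** — `<path>` regular polygon, stroke `#ff0000` → score (S494, F1735). Machine vertices: (45.70,25.67) → (42.70,32.99) → (45.76,40.29) → (53.08,43.29) → (60.38,40.23) → (63.38,32.91) → (60.32,25.61) → (53.00,22.61) → (45.70,25.67). Closed: final G1 returns to the first vertex.

G21
G90
G00 X13.92 Y71.43
M3 S286
G01 X122.46 Y9.24 F2769
G01 X158.20 Y27.92
G01 X111.36 Y29.84
G01 X13.92 Y71.43
G00 X45.70 Y25.67
M3 S494
G01 X42.70 Y32.99 F1735
G01 X45.76 Y40.29
G01 X53.08 Y43.29
G01 X60.38 Y40.23
G01 X63.38 Y32.91
G01 X60.32 Y25.61
G01 X53.00 Y22.61
G01 X45.70 Y25.67
M5
G00 X0.00 Y0.00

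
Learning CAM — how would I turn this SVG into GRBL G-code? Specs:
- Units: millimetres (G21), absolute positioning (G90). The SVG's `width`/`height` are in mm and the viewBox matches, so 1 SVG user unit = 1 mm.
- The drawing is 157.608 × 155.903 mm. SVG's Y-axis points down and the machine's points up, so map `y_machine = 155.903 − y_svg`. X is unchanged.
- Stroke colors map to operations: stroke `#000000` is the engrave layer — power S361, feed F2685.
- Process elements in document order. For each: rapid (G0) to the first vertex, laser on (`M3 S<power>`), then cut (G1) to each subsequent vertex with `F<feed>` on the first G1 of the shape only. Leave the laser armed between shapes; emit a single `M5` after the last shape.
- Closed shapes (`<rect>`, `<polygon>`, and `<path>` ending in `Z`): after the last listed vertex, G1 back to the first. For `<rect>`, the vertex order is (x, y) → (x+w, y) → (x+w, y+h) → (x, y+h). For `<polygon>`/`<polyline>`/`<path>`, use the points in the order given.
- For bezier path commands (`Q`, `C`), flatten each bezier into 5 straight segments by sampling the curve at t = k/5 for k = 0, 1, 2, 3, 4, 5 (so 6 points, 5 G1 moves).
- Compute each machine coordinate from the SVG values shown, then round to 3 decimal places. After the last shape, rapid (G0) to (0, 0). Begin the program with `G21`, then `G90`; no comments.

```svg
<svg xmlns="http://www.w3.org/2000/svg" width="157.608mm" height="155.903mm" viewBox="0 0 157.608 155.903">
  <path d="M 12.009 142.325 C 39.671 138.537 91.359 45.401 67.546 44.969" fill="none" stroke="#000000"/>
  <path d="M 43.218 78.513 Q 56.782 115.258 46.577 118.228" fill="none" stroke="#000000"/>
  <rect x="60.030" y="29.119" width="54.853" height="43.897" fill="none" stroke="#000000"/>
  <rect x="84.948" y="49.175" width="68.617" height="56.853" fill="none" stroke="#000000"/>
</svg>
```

viewBox `0 0 157.608 155.903` with mm width/height → 1 unit = 1 mm. Flip: y_m = 155.903 − y_svg.

**Shape 1** — `<path>` cubic bezier, stroke `#000000` → engrave (S361, F2685). Control points (SVG): P0=(12.009,142.325), P1=(39.671,138.537), P2=(91.359,45.401), P3=(67.546,44.969); sampled at t=k/5. Machine vertices: (12.009,13.578) → (30.693,25.116) → (50.366,49.359) → (66.251,77.569) → (73.570,101.007) → (67.546,110.934). Open path.

**Shape 2** — `<path>` quadratic bezier, stroke `#000000` → engrave (S361, F2685). Control points (SVG): P0=(43.218,78.513), P1=(56.782,115.258), P2=(46.577,118.228); sampled at t=k/5. Machine vertices: (43.218,77.390) → (47.693,64.043) → (50.266,53.398) → (50.938,45.455) → (49.708,40.214) → (46.577,37.675). Open path.

**Shape 3** — `<rect>` rectangle, stroke `#000000` → engrave (S361, F2685). Machine vertices: (60.030,126.784) → (114.883,126.784) → (114.883,82.887) → (60.030,82.887) → (60.030,126.784). Closed: final G1 returns to the first vertex.

**Shape 4** — `<rect>` rectangle, stroke `#000000` → engrave (S361, F2685). Machine vertices: (84.948,106.728) → (153.565,106.728) → (153.565,49.875) → (84.948,49.875) → (84.948,106.728). Closed: final G1 returns to the first vertex.

G21
G90
G0 X12.009 Y13.578
M3 S361
G1 X30.693 Y25.116 F2685
G1 X50.366 Y49.359
G1 X66.251 Y77.569
G1 X73.570 Y101.007
G1 X67.546 Y110.934
G0 X43.218 Y77.390
M3 S361
G1 X47.693 Y64.043 F2685
G1 X50.266 Y53.398
G1 X50.938 Y45.455
G1 X49.708 Y40.214
G1 X46.577 Y37.675
G0 X60.030 Y126.784
M3 S361
G1 X114.883 Y126.784 F2685
G1 X114.883 Y82.887
G1 X60.030 Y82.887
G1 X60.030 Y126.784
G0 X84.948 Y106.728
M3 S361
G1 X153.565 Y106.728 F2685
G1 X153.565 Y49.875
G1 X84.948 Y49.875
G1 X84.948 Y106.728
M5
G0 X0.000 Y0.000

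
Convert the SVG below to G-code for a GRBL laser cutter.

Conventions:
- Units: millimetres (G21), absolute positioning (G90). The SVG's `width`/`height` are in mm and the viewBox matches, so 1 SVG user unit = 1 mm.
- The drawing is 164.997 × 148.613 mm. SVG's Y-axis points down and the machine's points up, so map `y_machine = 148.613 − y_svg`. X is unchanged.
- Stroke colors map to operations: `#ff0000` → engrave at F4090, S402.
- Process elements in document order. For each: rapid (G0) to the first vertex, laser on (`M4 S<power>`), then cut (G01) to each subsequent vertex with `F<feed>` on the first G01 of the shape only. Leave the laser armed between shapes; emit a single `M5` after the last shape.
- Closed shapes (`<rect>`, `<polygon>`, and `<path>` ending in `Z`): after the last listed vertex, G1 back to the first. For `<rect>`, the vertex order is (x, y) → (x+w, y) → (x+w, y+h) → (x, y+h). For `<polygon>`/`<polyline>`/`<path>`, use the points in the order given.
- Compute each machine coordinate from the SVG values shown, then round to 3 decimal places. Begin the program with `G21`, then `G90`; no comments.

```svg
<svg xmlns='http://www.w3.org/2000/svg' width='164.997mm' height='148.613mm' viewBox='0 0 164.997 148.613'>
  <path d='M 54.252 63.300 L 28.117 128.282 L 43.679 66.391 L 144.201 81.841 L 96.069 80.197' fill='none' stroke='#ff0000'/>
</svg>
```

G21
G90
G0 X54.252 Y85.313
M4 S402
G01 X28.117 Y20.331 F4090
G01 X43.679 Y82.222
G01 X144.201 Y66.772
G01 X96.069 Y68.416
M5

1 u = 1 mm; y_m = 148.613 − y.

[1] `<path>` open polyline, #ff0000→engrave S402 F4090: (54.252,85.313) → (28.117,20.331) → (43.679,82.222) → (144.201,66.772) → (96.069,68.416)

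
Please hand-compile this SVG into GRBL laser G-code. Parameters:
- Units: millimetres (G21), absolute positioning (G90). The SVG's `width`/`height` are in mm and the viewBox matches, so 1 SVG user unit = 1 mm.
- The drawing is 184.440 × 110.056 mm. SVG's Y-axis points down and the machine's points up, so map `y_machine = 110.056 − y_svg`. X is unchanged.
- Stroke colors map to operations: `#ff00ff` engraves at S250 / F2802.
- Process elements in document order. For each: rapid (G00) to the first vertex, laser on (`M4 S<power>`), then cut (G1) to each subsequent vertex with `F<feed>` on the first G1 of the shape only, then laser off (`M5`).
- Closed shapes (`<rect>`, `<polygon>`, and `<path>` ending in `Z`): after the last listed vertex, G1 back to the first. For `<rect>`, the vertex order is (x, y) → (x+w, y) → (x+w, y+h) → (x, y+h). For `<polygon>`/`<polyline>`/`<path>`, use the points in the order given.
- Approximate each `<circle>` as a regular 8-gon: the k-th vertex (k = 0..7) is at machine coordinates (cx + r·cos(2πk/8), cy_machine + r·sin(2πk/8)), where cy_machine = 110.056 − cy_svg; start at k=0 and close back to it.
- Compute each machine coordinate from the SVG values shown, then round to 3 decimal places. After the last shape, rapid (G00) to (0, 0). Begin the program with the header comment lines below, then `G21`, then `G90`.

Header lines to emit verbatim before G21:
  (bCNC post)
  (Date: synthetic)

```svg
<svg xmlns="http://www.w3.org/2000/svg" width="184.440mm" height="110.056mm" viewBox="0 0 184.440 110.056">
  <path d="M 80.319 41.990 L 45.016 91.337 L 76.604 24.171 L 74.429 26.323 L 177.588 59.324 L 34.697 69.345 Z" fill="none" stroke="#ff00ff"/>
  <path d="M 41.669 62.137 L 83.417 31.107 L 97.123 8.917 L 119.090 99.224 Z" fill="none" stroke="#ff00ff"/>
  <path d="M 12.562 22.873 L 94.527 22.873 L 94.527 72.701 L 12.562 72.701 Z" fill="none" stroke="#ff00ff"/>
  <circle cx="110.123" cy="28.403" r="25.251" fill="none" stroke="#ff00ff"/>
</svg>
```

(bCNC post)
(Date: synthetic)
G21
G90
G00 X80.319 Y68.066
M4 S250
G1 X45.016 Y18.719 F2802
G1 X76.604 Y85.885
G1 X74.429 Y83.733
G1 X177.588 Y50.732
G1 X34.697 Y40.711
G1 X80.319 Y68.066
M5
G00 X41.669 Y47.919
M4 S250
G1 X83.417 Y78.949 F2802
G1 X97.123 Y101.139
G1 X119.090 Y10.832
G1 X41.669 Y47.919
M5
G00 X12.562 Y87.183
M4 S250
G1 X94.527 Y87.183 F2802
G1 X94.527 Y37.355
G1 X12.562 Y37.355
G1 X12.562 Y87.183
M5
G00 X135.374 Y81.653
M4 S250
G1 X127.978 Y99.508 F2802
G1 X110.123 Y106.904
G1 X92.268 Y99.508
G1 X84.872 Y81.653
G1 X92.268 Y63.798
G1 X110.123 Y56.402
G1 X127.978 Y63.798
G1 X135.374 Y81.653
M5
G00 X0.000 Y0.000

1 u = 1 mm; y_m = 110.056 − y.

[1] `<path>` closed polygon, #ff00ff→engrave S250 F2802: (80.319,68.066) → (45.016,18.719) → (76.604,85.885) → (74.429,83.733) → (177.588,50.732) → (34.697,40.711) → (80.319,68.066) (closed)

[2] `<path>` closed polygon, #ff00ff→engrave S250 F2802: (41.669,47.919) → (83.417,78.949) → (97.123,101.139) → (119.090,10.832) → (41.669,47.919) (closed)

[3] `<path>` rectangle, #ff00ff→engrave S250 F2802: (12.562,87.183) → (94.527,87.183) → (94.527,37.355) → (12.562,37.355) → (12.562,87.183) (closed)

[4] `<circle>` circle, #ff00ff→engrave S250 F2802: (135.374,81.653) → (127.978,99.508) → (110.123,106.904) → (92.268,99.508) → (84.872,81.653) → (92.268,63.798) → (110.123,56.402) → (127.978,63.798) → (135.374,81.653) (closed)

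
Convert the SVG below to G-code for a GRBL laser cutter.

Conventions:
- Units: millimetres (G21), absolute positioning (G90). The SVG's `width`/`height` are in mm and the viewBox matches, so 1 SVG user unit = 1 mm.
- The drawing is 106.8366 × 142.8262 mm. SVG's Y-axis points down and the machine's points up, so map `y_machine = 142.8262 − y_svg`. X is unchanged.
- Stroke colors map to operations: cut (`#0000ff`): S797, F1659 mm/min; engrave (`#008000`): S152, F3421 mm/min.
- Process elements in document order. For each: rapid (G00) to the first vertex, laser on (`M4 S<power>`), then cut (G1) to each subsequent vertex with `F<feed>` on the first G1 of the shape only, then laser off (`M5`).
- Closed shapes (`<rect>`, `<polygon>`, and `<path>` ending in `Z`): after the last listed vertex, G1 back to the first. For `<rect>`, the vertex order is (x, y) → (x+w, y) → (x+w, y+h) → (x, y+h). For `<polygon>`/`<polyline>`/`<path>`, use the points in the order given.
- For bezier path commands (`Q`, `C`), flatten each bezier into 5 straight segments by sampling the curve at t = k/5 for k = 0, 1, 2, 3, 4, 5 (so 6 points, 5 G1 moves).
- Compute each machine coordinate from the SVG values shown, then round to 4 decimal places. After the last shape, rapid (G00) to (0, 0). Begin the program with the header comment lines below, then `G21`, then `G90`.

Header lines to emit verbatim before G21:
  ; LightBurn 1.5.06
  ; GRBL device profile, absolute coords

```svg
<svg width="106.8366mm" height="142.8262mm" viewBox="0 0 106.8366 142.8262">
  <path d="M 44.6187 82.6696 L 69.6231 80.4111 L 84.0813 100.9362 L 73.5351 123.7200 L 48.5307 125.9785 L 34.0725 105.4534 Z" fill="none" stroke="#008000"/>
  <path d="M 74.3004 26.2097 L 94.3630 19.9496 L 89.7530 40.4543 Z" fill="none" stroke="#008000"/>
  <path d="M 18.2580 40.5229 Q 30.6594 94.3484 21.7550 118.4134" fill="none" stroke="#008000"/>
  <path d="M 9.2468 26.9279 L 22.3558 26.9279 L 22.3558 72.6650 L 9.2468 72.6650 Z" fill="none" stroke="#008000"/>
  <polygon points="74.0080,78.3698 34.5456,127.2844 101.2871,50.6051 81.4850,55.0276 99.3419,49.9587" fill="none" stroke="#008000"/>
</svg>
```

; LightBurn 1.5.06
; GRBL device profile, absolute coords
G21
G90
G00 X44.6187 Y60.1566
M4 S152
G1 X69.6231 Y62.4151 F3421
G1 X84.0813 Y41.8900
G1 X73.5351 Y19.1062
G1 X48.5307 Y16.8477
G1 X34.0725 Y37.3728
G1 X44.6187 Y60.1566
M5
G00 X74.3004 Y116.6165
M4 S152
G1 X94.3630 Y122.8766 F3421
G1 X89.7530 Y102.3719
G1 X74.3004 Y116.6165
M5
G00 X18.2580 Y102.3033
M4 S152
G1 X22.3663 Y81.9635 F3421
G1 X24.7702 Y64.0046
G1 X25.4696 Y48.4265
G1 X24.4645 Y35.2292
G1 X21.7550 Y24.4128
M5
G00 X9.2468 Y115.8983
M4 S152
G1 X22.3558 Y115.8983 F3421
G1 X22.3558 Y70.1612
G1 X9.2468 Y70.1612
G1 X9.2468 Y115.8983
M5
G00 X74.0080 Y64.4564
M4 S152
G1 X34.5456 Y15.5418 F3421
G1 X101.2871 Y92.2211
G1 X81.4850 Y87.7986
G1 X99.3419 Y92.8675
G1 X74.0080 Y64.4564
M5
G00 X0.0000 Y0.0000

Since the viewBox matches the mm dimensions, user units are millimetres directly. The only transform is the Y-flip y_m = 142.8262 − y_svg.

Shape 1 is a regular polygon drawn with `<path>`. Its stroke #008000 means engrave at S152, F3421. After flipping Y the toolpath is (44.6187,60.1566) → (69.6231,62.4151) → (84.0813,41.8900) → (73.5351,19.1062) → (48.5307,16.8477) → (34.0725,37.3728) → (44.6187,60.1566), returning to the start.

Shape 2 is a regular polygon drawn with `<path>`. Its stroke #008000 means engrave at S152, F3421. After flipping Y the toolpath is (74.3004,116.6165) → (94.3630,122.8766) → (89.7530,102.3719) → (74.3004,116.6165), returning to the start.

Shape 3 is a quadratic bezier drawn with `<path>`. Its stroke #008000 means engrave at S152, F3421. After flipping Y the toolpath is (18.2580,102.3033) → (22.3663,81.9635) → (24.7702,64.0046) → (25.4696,48.4265) → (24.4645,35.2292) → (21.7550,24.4128).

Shape 4 is a rectangle drawn with `<path>`. Its stroke #008000 means engrave at S152, F3421. After flipping Y the toolpath is (9.2468,115.8983) → (22.3558,115.8983) → (22.3558,70.1612) → (9.2468,70.1612) → (9.2468,115.8983), returning to the start.

Shape 5 is a closed polygon drawn with `<polygon>`. Its stroke #008000 means engrave at S152, F3421. After flipping Y the toolpath is (74.0080,64.4564) → (34.5456,15.5418) → (101.2871,92.2211) → (81.4850,87.7986) → (99.3419,92.8675) → (74.0080,64.4564), returning to the start.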